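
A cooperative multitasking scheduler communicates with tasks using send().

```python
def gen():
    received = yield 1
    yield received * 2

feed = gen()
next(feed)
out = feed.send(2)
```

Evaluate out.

Step 1: next(feed) advances to first yield, producing 1.
Step 2: send(2) resumes, received = 2.
Step 3: yield received * 2 = 2 * 2 = 4.
Therefore out = 4.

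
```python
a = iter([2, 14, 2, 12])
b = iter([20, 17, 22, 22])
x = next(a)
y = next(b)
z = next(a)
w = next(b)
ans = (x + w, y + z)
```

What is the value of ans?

Step 1: a iterates [2, 14, 2, 12], b iterates [20, 17, 22, 22].
Step 2: x = next(a) = 2, y = next(b) = 20.
Step 3: z = next(a) = 14, w = next(b) = 17.
Step 4: ans = (2 + 17, 20 + 14) = (19, 34).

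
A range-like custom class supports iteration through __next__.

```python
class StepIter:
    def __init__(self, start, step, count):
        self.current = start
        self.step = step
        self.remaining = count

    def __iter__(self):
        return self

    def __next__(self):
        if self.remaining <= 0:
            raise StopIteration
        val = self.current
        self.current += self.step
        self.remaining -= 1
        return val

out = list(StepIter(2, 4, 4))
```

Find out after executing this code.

Step 1: StepIter starts at 2, increments by 4, for 4 steps:
  Yield 2, then current += 4
  Yield 6, then current += 4
  Yield 10, then current += 4
  Yield 14, then current += 4
Therefore out = [2, 6, 10, 14].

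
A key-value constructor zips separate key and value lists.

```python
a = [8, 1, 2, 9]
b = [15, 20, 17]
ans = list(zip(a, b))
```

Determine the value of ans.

Step 1: zip stops at shortest (len(a)=4, len(b)=3):
  Index 0: (8, 15)
  Index 1: (1, 20)
  Index 2: (2, 17)
Step 2: Last element of a (9) has no pair, dropped.
Therefore ans = [(8, 15), (1, 20), (2, 17)].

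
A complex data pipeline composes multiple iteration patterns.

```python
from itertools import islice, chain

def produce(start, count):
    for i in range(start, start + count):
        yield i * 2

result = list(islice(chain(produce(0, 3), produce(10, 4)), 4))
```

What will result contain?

Step 1: produce(0, 3) yields [0, 2, 4].
Step 2: produce(10, 4) yields [20, 22, 24, 26].
Step 3: chain concatenates: [0, 2, 4, 20, 22, 24, 26].
Step 4: islice takes first 4: [0, 2, 4, 20].
Therefore result = [0, 2, 4, 20].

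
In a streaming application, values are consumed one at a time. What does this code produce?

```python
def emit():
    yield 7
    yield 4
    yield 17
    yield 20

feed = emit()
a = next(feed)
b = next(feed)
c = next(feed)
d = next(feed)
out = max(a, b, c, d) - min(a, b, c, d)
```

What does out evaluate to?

Step 1: Create generator and consume all values:
  a = next(feed) = 7
  b = next(feed) = 4
  c = next(feed) = 17
  d = next(feed) = 20
Step 2: max = 20, min = 4, out = 20 - 4 = 16.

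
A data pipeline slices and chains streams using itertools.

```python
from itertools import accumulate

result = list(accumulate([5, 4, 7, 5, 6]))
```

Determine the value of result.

Step 1: accumulate computes running sums:
  + 5 = 5
  + 4 = 9
  + 7 = 16
  + 5 = 21
  + 6 = 27
Therefore result = [5, 9, 16, 21, 27].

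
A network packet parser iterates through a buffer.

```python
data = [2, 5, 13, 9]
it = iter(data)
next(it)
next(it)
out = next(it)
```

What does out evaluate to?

Step 1: Create iterator over [2, 5, 13, 9].
Step 2: next() consumes 2.
Step 3: next() consumes 5.
Step 4: next() returns 13.
Therefore out = 13.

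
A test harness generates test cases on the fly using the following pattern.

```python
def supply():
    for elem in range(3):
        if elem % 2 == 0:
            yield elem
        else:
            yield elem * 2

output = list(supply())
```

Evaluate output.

Step 1: For each elem in range(3), yield elem if even, else elem*2:
  elem=0 (even): yield 0
  elem=1 (odd): yield 1*2 = 2
  elem=2 (even): yield 2
Therefore output = [0, 2, 2].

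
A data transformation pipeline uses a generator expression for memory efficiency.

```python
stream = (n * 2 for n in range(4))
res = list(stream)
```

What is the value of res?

Step 1: For each n in range(4), compute n*2:
  n=0: 0*2 = 0
  n=1: 1*2 = 2
  n=2: 2*2 = 4
  n=3: 3*2 = 6
Therefore res = [0, 2, 4, 6].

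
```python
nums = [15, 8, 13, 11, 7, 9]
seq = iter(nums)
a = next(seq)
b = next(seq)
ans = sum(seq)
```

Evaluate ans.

Step 1: Create iterator over [15, 8, 13, 11, 7, 9].
Step 2: a = next() = 15, b = next() = 8.
Step 3: sum() of remaining [13, 11, 7, 9] = 40.
Therefore ans = 40.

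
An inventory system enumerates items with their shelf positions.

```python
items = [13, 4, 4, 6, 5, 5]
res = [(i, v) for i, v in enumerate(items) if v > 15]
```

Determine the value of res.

Step 1: Filter enumerate([13, 4, 4, 6, 5, 5]) keeping v > 15:
  (0, 13): 13 <= 15, excluded
  (1, 4): 4 <= 15, excluded
  (2, 4): 4 <= 15, excluded
  (3, 6): 6 <= 15, excluded
  (4, 5): 5 <= 15, excluded
  (5, 5): 5 <= 15, excluded
Therefore res = [].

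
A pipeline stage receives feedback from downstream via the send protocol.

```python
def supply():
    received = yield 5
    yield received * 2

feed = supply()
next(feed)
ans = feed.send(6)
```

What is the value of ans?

Step 1: next(feed) advances to first yield, producing 5.
Step 2: send(6) resumes, received = 6.
Step 3: yield received * 2 = 6 * 2 = 12.
Therefore ans = 12.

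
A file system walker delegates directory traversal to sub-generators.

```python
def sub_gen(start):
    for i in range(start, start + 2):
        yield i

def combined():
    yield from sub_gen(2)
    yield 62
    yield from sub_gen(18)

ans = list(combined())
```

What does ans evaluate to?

Step 1: combined() delegates to sub_gen(2):
  yield 2
  yield 3
Step 2: yield 62
Step 3: Delegates to sub_gen(18):
  yield 18
  yield 19
Therefore ans = [2, 3, 62, 18, 19].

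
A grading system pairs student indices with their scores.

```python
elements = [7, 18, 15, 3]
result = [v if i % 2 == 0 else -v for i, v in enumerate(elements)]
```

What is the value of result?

Step 1: For each (i, v), keep v if i is even, negate if odd:
  i=0 (even): keep 7
  i=1 (odd): negate to -18
  i=2 (even): keep 15
  i=3 (odd): negate to -3
Therefore result = [7, -18, 15, -3].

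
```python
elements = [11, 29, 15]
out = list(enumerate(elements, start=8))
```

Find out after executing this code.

Step 1: enumerate with start=8:
  (8, 11)
  (9, 29)
  (10, 15)
Therefore out = [(8, 11), (9, 29), (10, 15)].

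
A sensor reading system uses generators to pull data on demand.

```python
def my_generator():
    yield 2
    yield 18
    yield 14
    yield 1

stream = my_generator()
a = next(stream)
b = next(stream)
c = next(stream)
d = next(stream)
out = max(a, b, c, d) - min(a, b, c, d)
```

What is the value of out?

Step 1: Create generator and consume all values:
  a = next(stream) = 2
  b = next(stream) = 18
  c = next(stream) = 14
  d = next(stream) = 1
Step 2: max = 18, min = 1, out = 18 - 1 = 17.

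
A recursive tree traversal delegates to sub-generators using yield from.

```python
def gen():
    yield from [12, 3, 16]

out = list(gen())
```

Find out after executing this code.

Step 1: yield from delegates to the iterable, yielding each element.
Step 2: Collected values: [12, 3, 16].
Therefore out = [12, 3, 16].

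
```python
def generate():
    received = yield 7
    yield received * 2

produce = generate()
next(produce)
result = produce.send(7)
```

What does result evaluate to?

Step 1: next(produce) advances to first yield, producing 7.
Step 2: send(7) resumes, received = 7.
Step 3: yield received * 2 = 7 * 2 = 14.
Therefore result = 14.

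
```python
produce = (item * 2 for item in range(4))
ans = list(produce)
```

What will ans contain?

Step 1: For each item in range(4), compute item*2:
  item=0: 0*2 = 0
  item=1: 1*2 = 2
  item=2: 2*2 = 4
  item=3: 3*2 = 6
Therefore ans = [0, 2, 4, 6].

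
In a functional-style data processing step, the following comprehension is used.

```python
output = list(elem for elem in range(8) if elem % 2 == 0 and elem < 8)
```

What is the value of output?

Step 1: Filter range(8) where elem % 2 == 0 and elem < 8:
  elem=0: both conditions met, included
  elem=1: excluded (1 % 2 != 0)
  elem=2: both conditions met, included
  elem=3: excluded (3 % 2 != 0)
  elem=4: both conditions met, included
  elem=5: excluded (5 % 2 != 0)
  elem=6: both conditions met, included
  elem=7: excluded (7 % 2 != 0)
Therefore output = [0, 2, 4, 6].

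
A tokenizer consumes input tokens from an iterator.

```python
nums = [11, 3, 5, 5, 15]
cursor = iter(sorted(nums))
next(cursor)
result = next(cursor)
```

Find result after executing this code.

Step 1: sorted([11, 3, 5, 5, 15]) = [3, 5, 5, 11, 15].
Step 2: Create iterator and skip 1 elements.
Step 3: next() returns 5.
Therefore result = 5.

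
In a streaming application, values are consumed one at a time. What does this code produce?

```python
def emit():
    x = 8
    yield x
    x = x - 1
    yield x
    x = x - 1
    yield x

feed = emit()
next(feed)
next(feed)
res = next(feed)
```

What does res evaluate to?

Step 1: Trace through generator execution:
  Yield 1: x starts at 8, yield 8
  Yield 2: x = 8 - 1 = 7, yield 7
  Yield 3: x = 7 - 1 = 6, yield 6
Step 2: First next() gets 8, second next() gets the second value, third next() yields 6.
Therefore res = 6.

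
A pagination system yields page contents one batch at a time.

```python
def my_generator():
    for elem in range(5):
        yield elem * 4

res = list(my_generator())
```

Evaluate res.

Step 1: For each elem in range(5), yield elem * 4:
  elem=0: yield 0 * 4 = 0
  elem=1: yield 1 * 4 = 4
  elem=2: yield 2 * 4 = 8
  elem=3: yield 3 * 4 = 12
  elem=4: yield 4 * 4 = 16
Therefore res = [0, 4, 8, 12, 16].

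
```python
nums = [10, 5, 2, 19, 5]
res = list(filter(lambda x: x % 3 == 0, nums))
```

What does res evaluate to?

Step 1: Filter elements divisible by 3:
  10 % 3 = 1: removed
  5 % 3 = 2: removed
  2 % 3 = 2: removed
  19 % 3 = 1: removed
  5 % 3 = 2: removed
Therefore res = [].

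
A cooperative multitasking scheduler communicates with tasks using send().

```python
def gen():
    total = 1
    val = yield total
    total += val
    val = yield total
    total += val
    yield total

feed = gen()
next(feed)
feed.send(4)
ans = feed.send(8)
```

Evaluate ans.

Step 1: next() -> yield total=1.
Step 2: send(4) -> val=4, total = 1+4 = 5, yield 5.
Step 3: send(8) -> val=8, total = 5+8 = 13, yield 13.
Therefore ans = 13.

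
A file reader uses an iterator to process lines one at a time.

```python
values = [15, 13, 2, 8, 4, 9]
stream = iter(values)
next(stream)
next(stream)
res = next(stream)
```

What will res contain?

Step 1: Create iterator over [15, 13, 2, 8, 4, 9].
Step 2: next() consumes 15.
Step 3: next() consumes 13.
Step 4: next() returns 2.
Therefore res = 2.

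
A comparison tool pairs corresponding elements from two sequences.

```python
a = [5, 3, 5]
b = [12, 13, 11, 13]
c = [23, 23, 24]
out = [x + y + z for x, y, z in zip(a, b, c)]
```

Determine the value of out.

Step 1: zip three lists (truncates to shortest, len=3):
  5 + 12 + 23 = 40
  3 + 13 + 23 = 39
  5 + 11 + 24 = 40
Therefore out = [40, 39, 40].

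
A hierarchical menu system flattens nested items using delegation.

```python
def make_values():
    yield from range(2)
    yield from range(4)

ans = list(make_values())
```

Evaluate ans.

Step 1: Trace yields in order:
  yield 0
  yield 1
  yield 0
  yield 1
  yield 2
  yield 3
Therefore ans = [0, 1, 0, 1, 2, 3].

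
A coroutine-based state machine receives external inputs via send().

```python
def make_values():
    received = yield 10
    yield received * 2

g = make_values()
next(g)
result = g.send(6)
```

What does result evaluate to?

Step 1: next(g) advances to first yield, producing 10.
Step 2: send(6) resumes, received = 6.
Step 3: yield received * 2 = 6 * 2 = 12.
Therefore result = 12.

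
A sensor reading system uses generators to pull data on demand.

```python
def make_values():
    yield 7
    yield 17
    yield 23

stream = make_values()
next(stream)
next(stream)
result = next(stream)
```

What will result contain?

Step 1: make_values() creates a generator.
Step 2: next(stream) yields 7 (consumed and discarded).
Step 3: next(stream) yields 17 (consumed and discarded).
Step 4: next(stream) yields 23, assigned to result.
Therefore result = 23.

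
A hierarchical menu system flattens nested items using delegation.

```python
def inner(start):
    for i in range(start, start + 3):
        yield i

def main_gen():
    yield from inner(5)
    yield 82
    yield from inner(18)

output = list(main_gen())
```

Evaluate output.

Step 1: main_gen() delegates to inner(5):
  yield 5
  yield 6
  yield 7
Step 2: yield 82
Step 3: Delegates to inner(18):
  yield 18
  yield 19
  yield 20
Therefore output = [5, 6, 7, 82, 18, 19, 20].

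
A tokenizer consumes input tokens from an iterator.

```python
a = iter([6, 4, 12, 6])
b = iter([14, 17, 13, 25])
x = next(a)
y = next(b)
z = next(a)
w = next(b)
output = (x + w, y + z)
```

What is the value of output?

Step 1: a iterates [6, 4, 12, 6], b iterates [14, 17, 13, 25].
Step 2: x = next(a) = 6, y = next(b) = 14.
Step 3: z = next(a) = 4, w = next(b) = 17.
Step 4: output = (6 + 17, 14 + 4) = (23, 18).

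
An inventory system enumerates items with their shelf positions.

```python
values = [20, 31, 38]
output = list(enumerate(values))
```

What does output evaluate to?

Step 1: enumerate pairs each element with its index:
  (0, 20)
  (1, 31)
  (2, 38)
Therefore output = [(0, 20), (1, 31), (2, 38)].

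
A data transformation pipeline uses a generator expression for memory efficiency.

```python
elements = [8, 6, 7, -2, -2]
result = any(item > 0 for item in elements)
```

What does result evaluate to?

Step 1: Check item > 0 for each element in [8, 6, 7, -2, -2]:
  8 > 0: True
  6 > 0: True
  7 > 0: True
  -2 > 0: False
  -2 > 0: False
Step 2: any() returns True.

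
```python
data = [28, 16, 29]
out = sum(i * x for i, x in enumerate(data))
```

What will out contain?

Step 1: Compute i * x for each (i, x) in enumerate([28, 16, 29]):
  i=0, x=28: 0*28 = 0
  i=1, x=16: 1*16 = 16
  i=2, x=29: 2*29 = 58
Step 2: sum = 0 + 16 + 58 = 74.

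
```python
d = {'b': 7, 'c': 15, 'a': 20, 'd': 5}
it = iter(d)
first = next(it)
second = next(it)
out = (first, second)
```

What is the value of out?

Step 1: iter(d) iterates over keys: ['b', 'c', 'a', 'd'].
Step 2: first = next(it) = 'b', second = next(it) = 'c'.
Therefore out = ('b', 'c').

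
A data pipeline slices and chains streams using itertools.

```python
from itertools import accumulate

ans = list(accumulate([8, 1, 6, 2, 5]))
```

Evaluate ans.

Step 1: accumulate computes running sums:
  + 8 = 8
  + 1 = 9
  + 6 = 15
  + 2 = 17
  + 5 = 22
Therefore ans = [8, 9, 15, 17, 22].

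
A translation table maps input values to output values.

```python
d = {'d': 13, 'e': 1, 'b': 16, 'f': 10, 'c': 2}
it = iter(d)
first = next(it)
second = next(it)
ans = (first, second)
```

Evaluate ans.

Step 1: iter(d) iterates over keys: ['d', 'e', 'b', 'f', 'c'].
Step 2: first = next(it) = 'd', second = next(it) = 'e'.
Therefore ans = ('d', 'e').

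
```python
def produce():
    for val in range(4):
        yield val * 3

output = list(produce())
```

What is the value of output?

Step 1: For each val in range(4), yield val * 3:
  val=0: yield 0 * 3 = 0
  val=1: yield 1 * 3 = 3
  val=2: yield 2 * 3 = 6
  val=3: yield 3 * 3 = 9
Therefore output = [0, 3, 6, 9].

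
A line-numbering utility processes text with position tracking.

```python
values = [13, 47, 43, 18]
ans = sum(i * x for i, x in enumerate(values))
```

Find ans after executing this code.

Step 1: Compute i * x for each (i, x) in enumerate([13, 47, 43, 18]):
  i=0, x=13: 0*13 = 0
  i=1, x=47: 1*47 = 47
  i=2, x=43: 2*43 = 86
  i=3, x=18: 3*18 = 54
Step 2: sum = 0 + 47 + 86 + 54 = 187.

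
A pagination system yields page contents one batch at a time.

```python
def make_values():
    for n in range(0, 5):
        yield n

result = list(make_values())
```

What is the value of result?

Step 1: The generator yields each value from range(0, 5).
Step 2: list() consumes all yields: [0, 1, 2, 3, 4].
Therefore result = [0, 1, 2, 3, 4].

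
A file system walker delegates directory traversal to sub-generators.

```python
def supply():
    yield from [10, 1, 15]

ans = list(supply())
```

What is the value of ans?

Step 1: yield from delegates to the iterable, yielding each element.
Step 2: Collected values: [10, 1, 15].
Therefore ans = [10, 1, 15].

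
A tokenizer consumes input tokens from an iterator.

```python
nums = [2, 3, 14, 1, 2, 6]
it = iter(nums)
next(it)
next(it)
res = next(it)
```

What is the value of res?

Step 1: Create iterator over [2, 3, 14, 1, 2, 6].
Step 2: next() consumes 2.
Step 3: next() consumes 3.
Step 4: next() returns 14.
Therefore res = 14.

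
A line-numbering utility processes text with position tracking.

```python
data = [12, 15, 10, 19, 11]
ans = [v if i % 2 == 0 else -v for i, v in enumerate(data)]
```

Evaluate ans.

Step 1: For each (i, v), keep v if i is even, negate if odd:
  i=0 (even): keep 12
  i=1 (odd): negate to -15
  i=2 (even): keep 10
  i=3 (odd): negate to -19
  i=4 (even): keep 11
Therefore ans = [12, -15, 10, -19, 11].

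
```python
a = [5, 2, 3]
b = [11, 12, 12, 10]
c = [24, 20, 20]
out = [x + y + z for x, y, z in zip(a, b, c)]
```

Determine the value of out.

Step 1: zip three lists (truncates to shortest, len=3):
  5 + 11 + 24 = 40
  2 + 12 + 20 = 34
  3 + 12 + 20 = 35
Therefore out = [40, 34, 35].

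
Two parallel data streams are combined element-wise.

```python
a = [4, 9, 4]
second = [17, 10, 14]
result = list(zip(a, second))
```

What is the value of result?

Step 1: zip pairs elements at same index:
  Index 0: (4, 17)
  Index 1: (9, 10)
  Index 2: (4, 14)
Therefore result = [(4, 17), (9, 10), (4, 14)].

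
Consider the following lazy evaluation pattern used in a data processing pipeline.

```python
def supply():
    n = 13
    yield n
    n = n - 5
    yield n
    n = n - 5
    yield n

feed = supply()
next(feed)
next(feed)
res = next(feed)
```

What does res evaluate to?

Step 1: Trace through generator execution:
  Yield 1: n starts at 13, yield 13
  Yield 2: n = 13 - 5 = 8, yield 8
  Yield 3: n = 8 - 5 = 3, yield 3
Step 2: First next() gets 13, second next() gets the second value, third next() yields 3.
Therefore res = 3.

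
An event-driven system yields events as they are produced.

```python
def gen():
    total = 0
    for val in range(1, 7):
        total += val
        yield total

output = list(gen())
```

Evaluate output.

Step 1: Generator accumulates running sum:
  val=1: total = 1, yield 1
  val=2: total = 3, yield 3
  val=3: total = 6, yield 6
  val=4: total = 10, yield 10
  val=5: total = 15, yield 15
  val=6: total = 21, yield 21
Therefore output = [1, 3, 6, 10, 15, 21].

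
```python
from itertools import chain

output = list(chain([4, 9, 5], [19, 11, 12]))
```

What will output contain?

Step 1: chain() concatenates iterables: [4, 9, 5] + [19, 11, 12].
Therefore output = [4, 9, 5, 19, 11, 12].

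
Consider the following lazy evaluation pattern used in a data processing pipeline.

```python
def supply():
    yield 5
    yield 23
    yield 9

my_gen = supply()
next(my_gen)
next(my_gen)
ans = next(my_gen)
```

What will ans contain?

Step 1: supply() creates a generator.
Step 2: next(my_gen) yields 5 (consumed and discarded).
Step 3: next(my_gen) yields 23 (consumed and discarded).
Step 4: next(my_gen) yields 9, assigned to ans.
Therefore ans = 9.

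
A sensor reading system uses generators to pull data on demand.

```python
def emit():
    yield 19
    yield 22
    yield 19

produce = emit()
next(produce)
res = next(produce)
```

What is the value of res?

Step 1: emit() creates a generator.
Step 2: next(produce) yields 19 (consumed and discarded).
Step 3: next(produce) yields 22, assigned to res.
Therefore res = 22.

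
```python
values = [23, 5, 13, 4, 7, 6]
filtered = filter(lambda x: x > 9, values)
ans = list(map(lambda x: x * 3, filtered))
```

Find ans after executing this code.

Step 1: Filter values for elements > 9:
  23: kept
  5: removed
  13: kept
  4: removed
  7: removed
  6: removed
Step 2: Map x * 3 on filtered [23, 13]:
  23 -> 69
  13 -> 39
Therefore ans = [69, 39].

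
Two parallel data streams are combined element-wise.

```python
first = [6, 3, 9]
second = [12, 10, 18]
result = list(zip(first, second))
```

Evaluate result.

Step 1: zip pairs elements at same index:
  Index 0: (6, 12)
  Index 1: (3, 10)
  Index 2: (9, 18)
Therefore result = [(6, 12), (3, 10), (9, 18)].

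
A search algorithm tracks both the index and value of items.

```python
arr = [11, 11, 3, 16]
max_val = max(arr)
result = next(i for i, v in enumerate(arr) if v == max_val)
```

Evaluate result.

Step 1: max([11, 11, 3, 16]) = 16.
Step 2: Find first index where value == 16:
  Index 0: 11 != 16
  Index 1: 11 != 16
  Index 2: 3 != 16
  Index 3: 16 == 16, found!
Therefore result = 3.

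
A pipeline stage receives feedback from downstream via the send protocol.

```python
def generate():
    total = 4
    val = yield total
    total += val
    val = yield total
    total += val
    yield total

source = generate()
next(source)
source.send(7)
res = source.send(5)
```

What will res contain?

Step 1: next() -> yield total=4.
Step 2: send(7) -> val=7, total = 4+7 = 11, yield 11.
Step 3: send(5) -> val=5, total = 11+5 = 16, yield 16.
Therefore res = 16.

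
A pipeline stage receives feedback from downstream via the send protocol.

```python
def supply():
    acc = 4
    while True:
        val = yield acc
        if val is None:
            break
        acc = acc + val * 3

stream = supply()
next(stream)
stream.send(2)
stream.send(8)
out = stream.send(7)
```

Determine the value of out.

Step 1: next() -> yield acc=4.
Step 2: send(2) -> val=2, acc = 4 + 2*3 = 10, yield 10.
Step 3: send(8) -> val=8, acc = 10 + 8*3 = 34, yield 34.
Step 4: send(7) -> val=7, acc = 34 + 7*3 = 55, yield 55.
Therefore out = 55.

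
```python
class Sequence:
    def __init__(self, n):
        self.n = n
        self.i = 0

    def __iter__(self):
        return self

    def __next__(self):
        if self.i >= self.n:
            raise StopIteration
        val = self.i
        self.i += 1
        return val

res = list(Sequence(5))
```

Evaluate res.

Step 1: Sequence(5) creates an iterator counting 0 to 4.
Step 2: list() consumes all values: [0, 1, 2, 3, 4].
Therefore res = [0, 1, 2, 3, 4].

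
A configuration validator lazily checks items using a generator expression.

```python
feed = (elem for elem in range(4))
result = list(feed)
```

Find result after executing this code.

Step 1: Generator expression iterates range(4): [0, 1, 2, 3].
Step 2: list() collects all values.
Therefore result = [0, 1, 2, 3].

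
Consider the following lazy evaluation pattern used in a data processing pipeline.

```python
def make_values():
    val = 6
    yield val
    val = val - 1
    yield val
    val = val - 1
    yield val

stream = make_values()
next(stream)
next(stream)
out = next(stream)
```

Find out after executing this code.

Step 1: Trace through generator execution:
  Yield 1: val starts at 6, yield 6
  Yield 2: val = 6 - 1 = 5, yield 5
  Yield 3: val = 5 - 1 = 4, yield 4
Step 2: First next() gets 6, second next() gets the second value, third next() yields 4.
Therefore out = 4.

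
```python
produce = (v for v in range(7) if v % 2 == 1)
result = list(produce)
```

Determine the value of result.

Step 1: Filter range(7) keeping only odd values:
  v=0: even, excluded
  v=1: odd, included
  v=2: even, excluded
  v=3: odd, included
  v=4: even, excluded
  v=5: odd, included
  v=6: even, excluded
Therefore result = [1, 3, 5].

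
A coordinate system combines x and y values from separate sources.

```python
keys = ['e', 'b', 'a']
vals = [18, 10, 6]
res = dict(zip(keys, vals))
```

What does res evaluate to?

Step 1: zip pairs keys with values:
  'e' -> 18
  'b' -> 10
  'a' -> 6
Therefore res = {'e': 18, 'b': 10, 'a': 6}.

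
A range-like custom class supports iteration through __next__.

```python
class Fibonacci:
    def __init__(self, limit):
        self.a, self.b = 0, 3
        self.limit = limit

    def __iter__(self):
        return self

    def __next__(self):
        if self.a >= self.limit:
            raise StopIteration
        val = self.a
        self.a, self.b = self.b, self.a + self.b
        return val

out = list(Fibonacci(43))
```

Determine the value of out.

Step 1: Fibonacci-like sequence (a=0, b=3) until >= 43:
  Yield 0, then a,b = 3,3
  Yield 3, then a,b = 3,6
  Yield 3, then a,b = 6,9
  Yield 6, then a,b = 9,15
  Yield 9, then a,b = 15,24
  Yield 15, then a,b = 24,39
  Yield 24, then a,b = 39,63
  Yield 39, then a,b = 63,102
Step 2: 63 >= 43, stop.
Therefore out = [0, 3, 3, 6, 9, 15, 24, 39].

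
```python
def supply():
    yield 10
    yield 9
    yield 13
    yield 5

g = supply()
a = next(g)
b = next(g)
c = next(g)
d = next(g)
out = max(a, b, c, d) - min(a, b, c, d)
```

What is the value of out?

Step 1: Create generator and consume all values:
  a = next(g) = 10
  b = next(g) = 9
  c = next(g) = 13
  d = next(g) = 5
Step 2: max = 13, min = 5, out = 13 - 5 = 8.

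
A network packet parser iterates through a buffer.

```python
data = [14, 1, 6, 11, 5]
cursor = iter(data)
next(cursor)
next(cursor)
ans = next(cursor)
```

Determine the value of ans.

Step 1: Create iterator over [14, 1, 6, 11, 5].
Step 2: next() consumes 14.
Step 3: next() consumes 1.
Step 4: next() returns 6.
Therefore ans = 6.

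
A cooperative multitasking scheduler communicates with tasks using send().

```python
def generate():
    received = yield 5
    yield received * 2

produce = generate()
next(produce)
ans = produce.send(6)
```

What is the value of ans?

Step 1: next(produce) advances to first yield, producing 5.
Step 2: send(6) resumes, received = 6.
Step 3: yield received * 2 = 6 * 2 = 12.
Therefore ans = 12.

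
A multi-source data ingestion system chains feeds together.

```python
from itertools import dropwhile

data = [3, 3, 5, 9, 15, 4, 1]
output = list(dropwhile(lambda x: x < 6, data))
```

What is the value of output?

Step 1: dropwhile drops elements while < 6:
  3 < 6: dropped
  3 < 6: dropped
  5 < 6: dropped
  9: kept (dropping stopped)
Step 2: Remaining elements kept regardless of condition.
Therefore output = [9, 15, 4, 1].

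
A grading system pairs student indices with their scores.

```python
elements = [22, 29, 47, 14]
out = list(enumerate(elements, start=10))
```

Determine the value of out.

Step 1: enumerate with start=10:
  (10, 22)
  (11, 29)
  (12, 47)
  (13, 14)
Therefore out = [(10, 22), (11, 29), (12, 47), (13, 14)].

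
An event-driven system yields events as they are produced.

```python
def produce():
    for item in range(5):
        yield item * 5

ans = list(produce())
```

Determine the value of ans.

Step 1: For each item in range(5), yield item * 5:
  item=0: yield 0 * 5 = 0
  item=1: yield 1 * 5 = 5
  item=2: yield 2 * 5 = 10
  item=3: yield 3 * 5 = 15
  item=4: yield 4 * 5 = 20
Therefore ans = [0, 5, 10, 15, 20].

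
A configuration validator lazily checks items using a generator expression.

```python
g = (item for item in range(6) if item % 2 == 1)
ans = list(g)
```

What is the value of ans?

Step 1: Filter range(6) keeping only odd values:
  item=0: even, excluded
  item=1: odd, included
  item=2: even, excluded
  item=3: odd, included
  item=4: even, excluded
  item=5: odd, included
Therefore ans = [1, 3, 5].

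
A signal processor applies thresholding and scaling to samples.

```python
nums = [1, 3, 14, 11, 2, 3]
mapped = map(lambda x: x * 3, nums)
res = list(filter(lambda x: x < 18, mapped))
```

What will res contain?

Step 1: Map x * 3:
  1 -> 3
  3 -> 9
  14 -> 42
  11 -> 33
  2 -> 6
  3 -> 9
Step 2: Filter for < 18:
  3: kept
  9: kept
  42: removed
  33: removed
  6: kept
  9: kept
Therefore res = [3, 9, 6, 9].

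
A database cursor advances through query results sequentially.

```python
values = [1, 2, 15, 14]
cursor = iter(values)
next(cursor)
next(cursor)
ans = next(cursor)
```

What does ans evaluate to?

Step 1: Create iterator over [1, 2, 15, 14].
Step 2: next() consumes 1.
Step 3: next() consumes 2.
Step 4: next() returns 15.
Therefore ans = 15.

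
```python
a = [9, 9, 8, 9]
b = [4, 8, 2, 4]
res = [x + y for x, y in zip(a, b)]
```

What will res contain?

Step 1: Add corresponding elements:
  9 + 4 = 13
  9 + 8 = 17
  8 + 2 = 10
  9 + 4 = 13
Therefore res = [13, 17, 10, 13].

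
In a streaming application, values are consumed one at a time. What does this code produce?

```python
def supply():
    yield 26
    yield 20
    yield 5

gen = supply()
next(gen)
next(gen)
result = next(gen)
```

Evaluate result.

Step 1: supply() creates a generator.
Step 2: next(gen) yields 26 (consumed and discarded).
Step 3: next(gen) yields 20 (consumed and discarded).
Step 4: next(gen) yields 5, assigned to result.
Therefore result = 5.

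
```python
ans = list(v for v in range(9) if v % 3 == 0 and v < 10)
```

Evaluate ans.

Step 1: Filter range(9) where v % 3 == 0 and v < 10:
  v=0: both conditions met, included
  v=1: excluded (1 % 3 != 0)
  v=2: excluded (2 % 3 != 0)
  v=3: both conditions met, included
  v=4: excluded (4 % 3 != 0)
  v=5: excluded (5 % 3 != 0)
  v=6: both conditions met, included
  v=7: excluded (7 % 3 != 0)
  v=8: excluded (8 % 3 != 0)
Therefore ans = [0, 3, 6].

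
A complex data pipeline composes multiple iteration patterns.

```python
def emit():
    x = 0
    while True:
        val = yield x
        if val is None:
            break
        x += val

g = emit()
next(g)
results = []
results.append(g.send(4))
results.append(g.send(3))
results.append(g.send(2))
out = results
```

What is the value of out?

Step 1: next(g) -> yield 0.
Step 2: send(4) -> x = 4, yield 4.
Step 3: send(3) -> x = 7, yield 7.
Step 4: send(2) -> x = 9, yield 9.
Therefore out = [4, 7, 9].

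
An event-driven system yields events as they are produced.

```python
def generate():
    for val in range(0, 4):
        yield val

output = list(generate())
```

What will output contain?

Step 1: The generator yields each value from range(0, 4).
Step 2: list() consumes all yields: [0, 1, 2, 3].
Therefore output = [0, 1, 2, 3].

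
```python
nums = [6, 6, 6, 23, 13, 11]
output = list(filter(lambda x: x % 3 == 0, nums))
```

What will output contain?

Step 1: Filter elements divisible by 3:
  6 % 3 = 0: kept
  6 % 3 = 0: kept
  6 % 3 = 0: kept
  23 % 3 = 2: removed
  13 % 3 = 1: removed
  11 % 3 = 2: removed
Therefore output = [6, 6, 6].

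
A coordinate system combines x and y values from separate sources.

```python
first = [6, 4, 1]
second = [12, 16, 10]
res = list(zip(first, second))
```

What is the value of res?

Step 1: zip pairs elements at same index:
  Index 0: (6, 12)
  Index 1: (4, 16)
  Index 2: (1, 10)
Therefore res = [(6, 12), (4, 16), (1, 10)].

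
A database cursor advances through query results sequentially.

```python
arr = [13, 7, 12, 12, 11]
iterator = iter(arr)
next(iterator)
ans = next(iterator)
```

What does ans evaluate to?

Step 1: Create iterator over [13, 7, 12, 12, 11].
Step 2: next() consumes 13.
Step 3: next() returns 7.
Therefore ans = 7.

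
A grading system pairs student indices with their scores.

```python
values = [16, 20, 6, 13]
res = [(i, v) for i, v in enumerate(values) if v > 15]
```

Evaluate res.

Step 1: Filter enumerate([16, 20, 6, 13]) keeping v > 15:
  (0, 16): 16 > 15, included
  (1, 20): 20 > 15, included
  (2, 6): 6 <= 15, excluded
  (3, 13): 13 <= 15, excluded
Therefore res = [(0, 16), (1, 20)].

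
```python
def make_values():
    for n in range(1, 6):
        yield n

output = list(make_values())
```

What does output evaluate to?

Step 1: The generator yields each value from range(1, 6).
Step 2: list() consumes all yields: [1, 2, 3, 4, 5].
Therefore output = [1, 2, 3, 4, 5].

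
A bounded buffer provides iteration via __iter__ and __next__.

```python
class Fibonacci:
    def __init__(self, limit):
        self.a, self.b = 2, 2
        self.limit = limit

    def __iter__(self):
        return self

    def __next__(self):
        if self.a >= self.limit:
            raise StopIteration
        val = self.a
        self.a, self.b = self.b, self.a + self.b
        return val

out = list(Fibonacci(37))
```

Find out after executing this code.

Step 1: Fibonacci-like sequence (a=2, b=2) until >= 37:
  Yield 2, then a,b = 2,4
  Yield 2, then a,b = 4,6
  Yield 4, then a,b = 6,10
  Yield 6, then a,b = 10,16
  Yield 10, then a,b = 16,26
  Yield 16, then a,b = 26,42
  Yield 26, then a,b = 42,68
Step 2: 42 >= 37, stop.
Therefore out = [2, 2, 4, 6, 10, 16, 26].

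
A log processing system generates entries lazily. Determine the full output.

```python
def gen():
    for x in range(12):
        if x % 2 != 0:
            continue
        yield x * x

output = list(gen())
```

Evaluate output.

Step 1: Only yield x**2 when x is divisible by 2:
  x=0: 0 % 2 == 0, yield 0**2 = 0
  x=2: 2 % 2 == 0, yield 2**2 = 4
  x=4: 4 % 2 == 0, yield 4**2 = 16
  x=6: 6 % 2 == 0, yield 6**2 = 36
  x=8: 8 % 2 == 0, yield 8**2 = 64
  x=10: 10 % 2 == 0, yield 10**2 = 100
Therefore output = [0, 4, 16, 36, 64, 100].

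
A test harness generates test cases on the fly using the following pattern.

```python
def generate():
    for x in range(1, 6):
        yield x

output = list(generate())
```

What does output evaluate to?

Step 1: The generator yields each value from range(1, 6).
Step 2: list() consumes all yields: [1, 2, 3, 4, 5].
Therefore output = [1, 2, 3, 4, 5].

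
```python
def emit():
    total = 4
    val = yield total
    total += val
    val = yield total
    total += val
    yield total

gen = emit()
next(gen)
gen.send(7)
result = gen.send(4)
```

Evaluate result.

Step 1: next() -> yield total=4.
Step 2: send(7) -> val=7, total = 4+7 = 11, yield 11.
Step 3: send(4) -> val=4, total = 11+4 = 15, yield 15.
Therefore result = 15.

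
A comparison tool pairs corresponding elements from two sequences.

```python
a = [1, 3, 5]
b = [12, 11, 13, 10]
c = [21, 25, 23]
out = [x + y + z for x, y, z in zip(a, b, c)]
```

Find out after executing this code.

Step 1: zip three lists (truncates to shortest, len=3):
  1 + 12 + 21 = 34
  3 + 11 + 25 = 39
  5 + 13 + 23 = 41
Therefore out = [34, 39, 41].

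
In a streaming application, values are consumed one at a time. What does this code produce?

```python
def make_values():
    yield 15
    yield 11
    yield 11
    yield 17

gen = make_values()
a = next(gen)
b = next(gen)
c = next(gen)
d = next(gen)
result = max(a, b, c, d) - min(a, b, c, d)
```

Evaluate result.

Step 1: Create generator and consume all values:
  a = next(gen) = 15
  b = next(gen) = 11
  c = next(gen) = 11
  d = next(gen) = 17
Step 2: max = 17, min = 11, result = 17 - 11 = 6.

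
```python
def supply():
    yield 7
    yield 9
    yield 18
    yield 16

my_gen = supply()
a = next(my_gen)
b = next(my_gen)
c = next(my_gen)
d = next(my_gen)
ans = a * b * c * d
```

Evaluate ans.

Step 1: Create generator and consume all values:
  a = next(my_gen) = 7
  b = next(my_gen) = 9
  c = next(my_gen) = 18
  d = next(my_gen) = 16
Step 2: ans = 7 * 9 * 18 * 16 = 18144.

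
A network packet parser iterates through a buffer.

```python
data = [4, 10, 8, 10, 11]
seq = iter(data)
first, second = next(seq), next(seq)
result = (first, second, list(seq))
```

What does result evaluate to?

Step 1: Create iterator over [4, 10, 8, 10, 11].
Step 2: first = 4, second = 10.
Step 3: Remaining elements: [8, 10, 11].
Therefore result = (4, 10, [8, 10, 11]).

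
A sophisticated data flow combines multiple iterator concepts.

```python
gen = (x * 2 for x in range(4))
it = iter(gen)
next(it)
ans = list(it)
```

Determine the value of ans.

Step 1: Generator produces [0, 2, 4, 6].
Step 2: next(it) consumes first element (0).
Step 3: list(it) collects remaining: [2, 4, 6].
Therefore ans = [2, 4, 6].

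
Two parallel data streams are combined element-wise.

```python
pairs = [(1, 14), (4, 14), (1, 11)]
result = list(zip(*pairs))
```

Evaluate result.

Step 1: zip(*pairs) transposes: unzips [(1, 14), (4, 14), (1, 11)] into separate sequences.
Step 2: First elements: (1, 4, 1), second elements: (14, 14, 11).
Therefore result = [(1, 4, 1), (14, 14, 11)].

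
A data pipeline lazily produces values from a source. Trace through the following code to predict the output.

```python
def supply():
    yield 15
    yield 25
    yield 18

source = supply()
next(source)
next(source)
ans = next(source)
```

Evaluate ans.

Step 1: supply() creates a generator.
Step 2: next(source) yields 15 (consumed and discarded).
Step 3: next(source) yields 25 (consumed and discarded).
Step 4: next(source) yields 18, assigned to ans.
Therefore ans = 18.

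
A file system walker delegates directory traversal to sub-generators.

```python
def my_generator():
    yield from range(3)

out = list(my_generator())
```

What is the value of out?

Step 1: yield from delegates to the iterable, yielding each element.
Step 2: Collected values: [0, 1, 2].
Therefore out = [0, 1, 2].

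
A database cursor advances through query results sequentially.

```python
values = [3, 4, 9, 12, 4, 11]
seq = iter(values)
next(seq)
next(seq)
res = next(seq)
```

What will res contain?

Step 1: Create iterator over [3, 4, 9, 12, 4, 11].
Step 2: next() consumes 3.
Step 3: next() consumes 4.
Step 4: next() returns 9.
Therefore res = 9.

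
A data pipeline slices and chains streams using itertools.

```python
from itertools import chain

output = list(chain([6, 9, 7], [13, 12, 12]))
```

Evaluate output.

Step 1: chain() concatenates iterables: [6, 9, 7] + [13, 12, 12].
Therefore output = [6, 9, 7, 13, 12, 12].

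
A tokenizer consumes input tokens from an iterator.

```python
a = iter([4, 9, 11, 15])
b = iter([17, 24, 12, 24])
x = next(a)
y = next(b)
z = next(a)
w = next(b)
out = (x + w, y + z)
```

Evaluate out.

Step 1: a iterates [4, 9, 11, 15], b iterates [17, 24, 12, 24].
Step 2: x = next(a) = 4, y = next(b) = 17.
Step 3: z = next(a) = 9, w = next(b) = 24.
Step 4: out = (4 + 24, 17 + 9) = (28, 26).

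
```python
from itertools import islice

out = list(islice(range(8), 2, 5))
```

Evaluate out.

Step 1: islice(range(8), 2, 5) takes elements at indices [2, 5).
Step 2: Elements: [2, 3, 4].
Therefore out = [2, 3, 4].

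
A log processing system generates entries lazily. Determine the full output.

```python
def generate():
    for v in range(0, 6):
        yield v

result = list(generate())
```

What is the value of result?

Step 1: The generator yields each value from range(0, 6).
Step 2: list() consumes all yields: [0, 1, 2, 3, 4, 5].
Therefore result = [0, 1, 2, 3, 4, 5].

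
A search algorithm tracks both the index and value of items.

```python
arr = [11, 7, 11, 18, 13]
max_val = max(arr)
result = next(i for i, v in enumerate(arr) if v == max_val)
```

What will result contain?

Step 1: max([11, 7, 11, 18, 13]) = 18.
Step 2: Find first index where value == 18:
  Index 0: 11 != 18
  Index 1: 7 != 18
  Index 2: 11 != 18
  Index 3: 18 == 18, found!
Therefore result = 3.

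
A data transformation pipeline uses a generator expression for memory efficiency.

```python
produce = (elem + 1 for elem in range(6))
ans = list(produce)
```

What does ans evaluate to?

Step 1: For each elem in range(6), compute elem+1:
  elem=0: 0+1 = 1
  elem=1: 1+1 = 2
  elem=2: 2+1 = 3
  elem=3: 3+1 = 4
  elem=4: 4+1 = 5
  elem=5: 5+1 = 6
Therefore ans = [1, 2, 3, 4, 5, 6].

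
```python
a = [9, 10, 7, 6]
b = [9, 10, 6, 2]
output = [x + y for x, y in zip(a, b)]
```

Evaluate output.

Step 1: Add corresponding elements:
  9 + 9 = 18
  10 + 10 = 20
  7 + 6 = 13
  6 + 2 = 8
Therefore output = [18, 20, 13, 8].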